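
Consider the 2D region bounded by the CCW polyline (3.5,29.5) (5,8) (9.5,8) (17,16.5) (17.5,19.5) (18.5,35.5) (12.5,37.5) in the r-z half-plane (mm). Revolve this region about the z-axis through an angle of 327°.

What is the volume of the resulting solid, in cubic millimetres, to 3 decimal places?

Volume = 20370.043 mm³

Profile (r,z), 7 vertices: (3.5,29.5) (5,8) (9.5,8) (17,16.5) (17.5,19.5) (18.5,35.5) (12.5,37.5)
edge 0: (3.5,29.5)→(5,8)  cross = 3.5·8 − 5·29.5 = -119.5000; (r_i+r_j)·cross = 8.5·-119.5000 = -1015.7500
edge 1: (5,8)→(9.5,8)  cross = 5·8 − 9.5·8 = -36.0000; (r_i+r_j)·cross = 14.5·-36.0000 = -522.0000
edge 2: (9.5,8)→(17,16.5)  cross = 9.5·16.5 − 17·8 = 20.7500; (r_i+r_j)·cross = 26.5·20.7500 = 549.8750
edge 3: (17,16.5)→(17.5,19.5)  cross = 17·19.5 − 17.5·16.5 = 42.7500; (r_i+r_j)·cross = 34.5·42.7500 = 1474.8750
edge 4: (17.5,19.5)→(18.5,35.5)  cross = 17.5·35.5 − 18.5·19.5 = 260.5000; (r_i+r_j)·cross = 36·260.5000 = 9378.0000
edge 5: (18.5,35.5)→(12.5,37.5)  cross = 18.5·37.5 − 12.5·35.5 = 250.0000; (r_i+r_j)·cross = 31·250.0000 = 7750.0000
edge 6: (12.5,37.5)→(3.5,29.5)  cross = 12.5·29.5 − 3.5·37.5 = 237.5000; (r_i+r_j)·cross = 16·237.5000 = 3800.0000
Σcross = 656.0000 → A = |Σcross|/2 = 328.0000 mm²
Σ(r_i+r_j)·cross = 21415.0000 → first moment M = |Σ|/6 = 3569.1667
R_c = M/A = 3569.1667/328.0000 = 10.8816 mm
θ = 327° = 5.707227 rad
V = θ·R_c·A = 5.707227·10.8816·328.0000 = 20370.043 mm³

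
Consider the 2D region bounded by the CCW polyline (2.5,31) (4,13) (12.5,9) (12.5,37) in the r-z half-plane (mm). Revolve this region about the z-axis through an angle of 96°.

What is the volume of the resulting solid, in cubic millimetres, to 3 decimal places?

Volume = 2930.198 mm³

Profile (r,z), 4 vertices: (2.5,31) (4,13) (12.5,9) (12.5,37)
edge 0: (2.5,31)→(4,13)  cross = 2.5·13 − 4·31 = -91.5000; (r_i+r_j)·cross = 6.5·-91.5000 = -594.7500
edge 1: (4,13)→(12.5,9)  cross = 4·9 − 12.5·13 = -126.5000; (r_i+r_j)·cross = 16.5·-126.5000 = -2087.2500
edge 2: (12.5,9)→(12.5,37)  cross = 12.5·37 − 12.5·9 = 350.0000; (r_i+r_j)·cross = 25·350.0000 = 8750.0000
edge 3: (12.5,37)→(2.5,31)  cross = 12.5·31 − 2.5·37 = 295.0000; (r_i+r_j)·cross = 15·295.0000 = 4425.0000
Σcross = 427.0000 → A = |Σcross|/2 = 213.5000 mm²
Σ(r_i+r_j)·cross = 10493.0000 → first moment M = |Σ|/6 = 1748.8333
R_c = M/A = 1748.8333/213.5000 = 8.1913 mm
θ = 96° = 1.675516 rad
V = θ·R_c·A = 1.675516·8.1913·213.5000 = 2930.198 mm³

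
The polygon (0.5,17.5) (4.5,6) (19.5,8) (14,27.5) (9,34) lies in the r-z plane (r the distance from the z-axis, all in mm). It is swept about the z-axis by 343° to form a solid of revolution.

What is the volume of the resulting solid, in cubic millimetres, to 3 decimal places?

Volume = 18438.232 mm³

Profile (r,z), 5 vertices: (0.5,17.5) (4.5,6) (19.5,8) (14,27.5) (9,34)
edge 0: (0.5,17.5)→(4.5,6)  cross = 0.5·6 − 4.5·17.5 = -75.7500; (r_i+r_j)·cross = 5·-75.7500 = -378.7500
edge 1: (4.5,6)→(19.5,8)  cross = 4.5·8 − 19.5·6 = -81.0000; (r_i+r_j)·cross = 24·-81.0000 = -1944.0000
edge 2: (19.5,8)→(14,27.5)  cross = 19.5·27.5 − 14·8 = 424.2500; (r_i+r_j)·cross = 33.5·424.2500 = 14212.3750
edge 3: (14,27.5)→(9,34)  cross = 14·34 − 9·27.5 = 228.5000; (r_i+r_j)·cross = 23·228.5000 = 5255.5000
edge 4: (9,34)→(0.5,17.5)  cross = 9·17.5 − 0.5·34 = 140.5000; (r_i+r_j)·cross = 9.5·140.5000 = 1334.7500
Σcross = 636.5000 → A = |Σcross|/2 = 318.2500 mm²
Σ(r_i+r_j)·cross = 18479.8750 → first moment M = |Σ|/6 = 3079.9792
R_c = M/A = 3079.9792/318.2500 = 9.6779 mm
θ = 343° = 5.986479 rad
V = θ·R_c·A = 5.986479·9.6779·318.2500 = 18438.232 mm³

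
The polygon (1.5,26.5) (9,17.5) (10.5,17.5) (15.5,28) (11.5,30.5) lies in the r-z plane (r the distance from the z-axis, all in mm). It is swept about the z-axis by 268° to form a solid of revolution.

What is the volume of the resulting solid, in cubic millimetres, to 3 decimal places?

Volume = 4122.616 mm³

Profile (r,z), 5 vertices: (1.5,26.5) (9,17.5) (10.5,17.5) (15.5,28) (11.5,30.5)
edge 0: (1.5,26.5)→(9,17.5)  cross = 1.5·17.5 − 9·26.5 = -212.2500; (r_i+r_j)·cross = 10.5·-212.2500 = -2228.6250
edge 1: (9,17.5)→(10.5,17.5)  cross = 9·17.5 − 10.5·17.5 = -26.2500; (r_i+r_j)·cross = 19.5·-26.2500 = -511.8750
edge 2: (10.5,17.5)→(15.5,28)  cross = 10.5·28 − 15.5·17.5 = 22.7500; (r_i+r_j)·cross = 26·22.7500 = 591.5000
edge 3: (15.5,28)→(11.5,30.5)  cross = 15.5·30.5 − 11.5·28 = 150.7500; (r_i+r_j)·cross = 27·150.7500 = 4070.2500
edge 4: (11.5,30.5)→(1.5,26.5)  cross = 11.5·26.5 − 1.5·30.5 = 259.0000; (r_i+r_j)·cross = 13·259.0000 = 3367.0000
Σcross = 194.0000 → A = |Σcross|/2 = 97.0000 mm²
Σ(r_i+r_j)·cross = 5288.2500 → first moment M = |Σ|/6 = 881.3750
R_c = M/A = 881.3750/97.0000 = 9.0863 mm
θ = 268° = 4.677482 rad
V = θ·R_c·A = 4.677482·9.0863·97.0000 = 4122.616 mm³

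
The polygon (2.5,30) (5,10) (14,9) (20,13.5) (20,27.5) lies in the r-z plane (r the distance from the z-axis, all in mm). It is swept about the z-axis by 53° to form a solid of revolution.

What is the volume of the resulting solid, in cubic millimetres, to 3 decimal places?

Volume = 3193.898 mm³

Profile (r,z), 5 vertices: (2.5,30) (5,10) (14,9) (20,13.5) (20,27.5)
edge 0: (2.5,30)→(5,10)  cross = 2.5·10 − 5·30 = -125.0000; (r_i+r_j)·cross = 7.5·-125.0000 = -937.5000
edge 1: (5,10)→(14,9)  cross = 5·9 − 14·10 = -95.0000; (r_i+r_j)·cross = 19·-95.0000 = -1805.0000
edge 2: (14,9)→(20,13.5)  cross = 14·13.5 − 20·9 = 9.0000; (r_i+r_j)·cross = 34·9.0000 = 306.0000
edge 3: (20,13.5)→(20,27.5)  cross = 20·27.5 − 20·13.5 = 280.0000; (r_i+r_j)·cross = 40·280.0000 = 11200.0000
edge 4: (20,27.5)→(2.5,30)  cross = 20·30 − 2.5·27.5 = 531.2500; (r_i+r_j)·cross = 22.5·531.2500 = 11953.1250
Σcross = 600.2500 → A = |Σcross|/2 = 300.1250 mm²
Σ(r_i+r_j)·cross = 20716.6250 → first moment M = |Σ|/6 = 3452.7708
R_c = M/A = 3452.7708/300.1250 = 11.5044 mm
θ = 53° = 0.925025 rad
V = θ·R_c·A = 0.925025·11.5044·300.1250 = 3193.898 mm³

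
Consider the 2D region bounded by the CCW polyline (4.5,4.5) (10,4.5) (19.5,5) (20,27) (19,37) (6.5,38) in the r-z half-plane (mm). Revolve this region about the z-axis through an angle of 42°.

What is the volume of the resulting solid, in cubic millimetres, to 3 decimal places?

Profile (r,z), 6 vertices: (4.5,4.5) (10,4.5) (19.5,5) (20,27) (19,37) (6.5,38)
edge 0: (4.5,4.5)→(10,4.5)  cross = 4.5·4.5 − 10·4.5 = -24.7500; (r_i+r_j)·cross = 14.5·-24.7500 = -358.8750
edge 1: (10,4.5)→(19.5,5)  cross = 10·5 − 19.5·4.5 = -37.7500; (r_i+r_j)·cross = 29.5·-37.7500 = -1113.6250
edge 2: (19.5,5)→(20,27)  cross = 19.5·27 − 20·5 = 426.5000; (r_i+r_j)·cross = 39.5·426.5000 = 16846.7500
edge 3: (20,27)→(19,37)  cross = 20·37 − 19·27 = 227.0000; (r_i+r_j)·cross = 39·227.0000 = 8853.0000
edge 4: (19,37)→(6.5,38)  cross = 19·38 − 6.5·37 = 481.5000; (r_i+r_j)·cross = 25.5·481.5000 = 12278.2500
edge 5: (6.5,38)→(4.5,4.5)  cross = 6.5·4.5 − 4.5·38 = -141.7500; (r_i+r_j)·cross = 11·-141.7500 = -1559.2500
Σcross = 930.7500 → A = |Σcross|/2 = 465.3750 mm²
Σ(r_i+r_j)·cross = 34946.2500 → first moment M = |Σ|/6 = 5824.3750
R_c = M/A = 5824.3750/465.3750 = 12.5154 mm
θ = 42° = 0.733038 rad
V = θ·R_c·A = 0.733038·12.5154·465.3750 = 4269.490 mm³

Volume = 4269.490 mm³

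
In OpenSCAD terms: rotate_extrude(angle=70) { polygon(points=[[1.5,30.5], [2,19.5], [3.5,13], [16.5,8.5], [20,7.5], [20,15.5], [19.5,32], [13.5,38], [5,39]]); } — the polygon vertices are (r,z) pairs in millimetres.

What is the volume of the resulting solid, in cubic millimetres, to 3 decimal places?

Volume = 6321.997 mm³

Profile (r,z), 9 vertices: (1.5,30.5) (2,19.5) (3.5,13) (16.5,8.5) (20,7.5) (20,15.5) (19.5,32) (13.5,38) (5,39)
edge 0: (1.5,30.5)→(2,19.5)  cross = 1.5·19.5 − 2·30.5 = -31.7500; (r_i+r_j)·cross = 3.5·-31.7500 = -111.1250
edge 1: (2,19.5)→(3.5,13)  cross = 2·13 − 3.5·19.5 = -42.2500; (r_i+r_j)·cross = 5.5·-42.2500 = -232.3750
edge 2: (3.5,13)→(16.5,8.5)  cross = 3.5·8.5 − 16.5·13 = -184.7500; (r_i+r_j)·cross = 20·-184.7500 = -3695.0000
edge 3: (16.5,8.5)→(20,7.5)  cross = 16.5·7.5 − 20·8.5 = -46.2500; (r_i+r_j)·cross = 36.5·-46.2500 = -1688.1250
edge 4: (20,7.5)→(20,15.5)  cross = 20·15.5 − 20·7.5 = 160.0000; (r_i+r_j)·cross = 40·160.0000 = 6400.0000
edge 5: (20,15.5)→(19.5,32)  cross = 20·32 − 19.5·15.5 = 337.7500; (r_i+r_j)·cross = 39.5·337.7500 = 13341.1250
edge 6: (19.5,32)→(13.5,38)  cross = 19.5·38 − 13.5·32 = 309.0000; (r_i+r_j)·cross = 33·309.0000 = 10197.0000
edge 7: (13.5,38)→(5,39)  cross = 13.5·39 − 5·38 = 336.5000; (r_i+r_j)·cross = 18.5·336.5000 = 6225.2500
edge 8: (5,39)→(1.5,30.5)  cross = 5·30.5 − 1.5·39 = 94.0000; (r_i+r_j)·cross = 6.5·94.0000 = 611.0000
Σcross = 932.2500 → A = |Σcross|/2 = 466.1250 mm²
Σ(r_i+r_j)·cross = 31047.7500 → first moment M = |Σ|/6 = 5174.6250
R_c = M/A = 5174.6250/466.1250 = 11.1014 mm
θ = 70° = 1.221730 rad
V = θ·R_c·A = 1.221730·11.1014·466.1250 = 6321.997 mm³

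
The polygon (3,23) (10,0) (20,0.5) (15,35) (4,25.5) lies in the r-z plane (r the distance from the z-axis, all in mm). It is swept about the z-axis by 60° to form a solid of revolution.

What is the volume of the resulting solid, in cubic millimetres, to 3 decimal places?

Profile (r,z), 5 vertices: (3,23) (10,0) (20,0.5) (15,35) (4,25.5)
edge 0: (3,23)→(10,0)  cross = 3·0 − 10·23 = -230.0000; (r_i+r_j)·cross = 13·-230.0000 = -2990.0000
edge 1: (10,0)→(20,0.5)  cross = 10·0.5 − 20·0 = 5.0000; (r_i+r_j)·cross = 30·5.0000 = 150.0000
edge 2: (20,0.5)→(15,35)  cross = 20·35 − 15·0.5 = 692.5000; (r_i+r_j)·cross = 35·692.5000 = 24237.5000
edge 3: (15,35)→(4,25.5)  cross = 15·25.5 − 4·35 = 242.5000; (r_i+r_j)·cross = 19·242.5000 = 4607.5000
edge 4: (4,25.5)→(3,23)  cross = 4·23 − 3·25.5 = 15.5000; (r_i+r_j)·cross = 7·15.5000 = 108.5000
Σcross = 725.5000 → A = |Σcross|/2 = 362.7500 mm²
Σ(r_i+r_j)·cross = 26113.5000 → first moment M = |Σ|/6 = 4352.2500
R_c = M/A = 4352.2500/362.7500 = 11.9979 mm
θ = 60° = 1.047198 rad
V = θ·R_c·A = 1.047198·11.9979·362.7500 = 4557.666 mm³

Volume = 4557.666 mm³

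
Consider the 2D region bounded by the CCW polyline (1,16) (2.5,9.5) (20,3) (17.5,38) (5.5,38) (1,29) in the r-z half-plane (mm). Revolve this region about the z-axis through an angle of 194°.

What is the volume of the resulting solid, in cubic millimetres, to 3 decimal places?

Profile (r,z), 6 vertices: (1,16) (2.5,9.5) (20,3) (17.5,38) (5.5,38) (1,29)
edge 0: (1,16)→(2.5,9.5)  cross = 1·9.5 − 2.5·16 = -30.5000; (r_i+r_j)·cross = 3.5·-30.5000 = -106.7500
edge 1: (2.5,9.5)→(20,3)  cross = 2.5·3 − 20·9.5 = -182.5000; (r_i+r_j)·cross = 22.5·-182.5000 = -4106.2500
edge 2: (20,3)→(17.5,38)  cross = 20·38 − 17.5·3 = 707.5000; (r_i+r_j)·cross = 37.5·707.5000 = 26531.2500
edge 3: (17.5,38)→(5.5,38)  cross = 17.5·38 − 5.5·38 = 456.0000; (r_i+r_j)·cross = 23·456.0000 = 10488.0000
edge 4: (5.5,38)→(1,29)  cross = 5.5·29 − 1·38 = 121.5000; (r_i+r_j)·cross = 6.5·121.5000 = 789.7500
edge 5: (1,29)→(1,16)  cross = 1·16 − 1·29 = -13.0000; (r_i+r_j)·cross = 2·-13.0000 = -26.0000
Σcross = 1059.0000 → A = |Σcross|/2 = 529.5000 mm²
Σ(r_i+r_j)·cross = 33570.0000 → first moment M = |Σ|/6 = 5595.0000
R_c = M/A = 5595.0000/529.5000 = 10.5666 mm
θ = 194° = 3.385939 rad
V = θ·R_c·A = 3.385939·10.5666·529.5000 = 18944.327 mm³

Volume = 18944.327 mm³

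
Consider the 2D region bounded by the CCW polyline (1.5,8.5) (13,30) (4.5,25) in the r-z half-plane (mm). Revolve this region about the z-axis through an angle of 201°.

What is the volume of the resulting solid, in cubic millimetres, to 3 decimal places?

Profile (r,z), 3 vertices: (1.5,8.5) (13,30) (4.5,25)
edge 0: (1.5,8.5)→(13,30)  cross = 1.5·30 − 13·8.5 = -65.5000; (r_i+r_j)·cross = 14.5·-65.5000 = -949.7500
edge 1: (13,30)→(4.5,25)  cross = 13·25 − 4.5·30 = 190.0000; (r_i+r_j)·cross = 17.5·190.0000 = 3325.0000
edge 2: (4.5,25)→(1.5,8.5)  cross = 4.5·8.5 − 1.5·25 = 0.7500; (r_i+r_j)·cross = 6·0.7500 = 4.5000
Σcross = 125.2500 → A = |Σcross|/2 = 62.6250 mm²
Σ(r_i+r_j)·cross = 2379.7500 → first moment M = |Σ|/6 = 396.6250
R_c = M/A = 396.6250/62.6250 = 6.3333 mm
θ = 201° = 3.508112 rad
V = θ·R_c·A = 3.508112·6.3333·62.6250 = 1391.405 mm³

Volume = 1391.405 mm³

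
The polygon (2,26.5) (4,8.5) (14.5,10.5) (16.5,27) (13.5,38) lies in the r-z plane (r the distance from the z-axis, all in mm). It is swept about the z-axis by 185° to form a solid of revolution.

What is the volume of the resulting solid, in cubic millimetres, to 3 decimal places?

Volume = 9132.693 mm³

Profile (r,z), 5 vertices: (2,26.5) (4,8.5) (14.5,10.5) (16.5,27) (13.5,38)
edge 0: (2,26.5)→(4,8.5)  cross = 2·8.5 − 4·26.5 = -89.0000; (r_i+r_j)·cross = 6·-89.0000 = -534.0000
edge 1: (4,8.5)→(14.5,10.5)  cross = 4·10.5 − 14.5·8.5 = -81.2500; (r_i+r_j)·cross = 18.5·-81.2500 = -1503.1250
edge 2: (14.5,10.5)→(16.5,27)  cross = 14.5·27 − 16.5·10.5 = 218.2500; (r_i+r_j)·cross = 31·218.2500 = 6765.7500
edge 3: (16.5,27)→(13.5,38)  cross = 16.5·38 − 13.5·27 = 262.5000; (r_i+r_j)·cross = 30·262.5000 = 7875.0000
edge 4: (13.5,38)→(2,26.5)  cross = 13.5·26.5 − 2·38 = 281.7500; (r_i+r_j)·cross = 15.5·281.7500 = 4367.1250
Σcross = 592.2500 → A = |Σcross|/2 = 296.1250 mm²
Σ(r_i+r_j)·cross = 16970.7500 → first moment M = |Σ|/6 = 2828.4583
R_c = M/A = 2828.4583/296.1250 = 9.5516 mm
θ = 185° = 3.228859 rad
V = θ·R_c·A = 3.228859·9.5516·296.1250 = 9132.693 mm³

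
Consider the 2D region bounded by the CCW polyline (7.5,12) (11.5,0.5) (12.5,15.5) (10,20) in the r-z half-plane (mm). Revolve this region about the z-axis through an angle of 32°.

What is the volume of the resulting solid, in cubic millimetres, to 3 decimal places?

Volume = 296.915 mm³

Profile (r,z), 4 vertices: (7.5,12) (11.5,0.5) (12.5,15.5) (10,20)
edge 0: (7.5,12)→(11.5,0.5)  cross = 7.5·0.5 − 11.5·12 = -134.2500; (r_i+r_j)·cross = 19·-134.2500 = -2550.7500
edge 1: (11.5,0.5)→(12.5,15.5)  cross = 11.5·15.5 − 12.5·0.5 = 172.0000; (r_i+r_j)·cross = 24·172.0000 = 4128.0000
edge 2: (12.5,15.5)→(10,20)  cross = 12.5·20 − 10·15.5 = 95.0000; (r_i+r_j)·cross = 22.5·95.0000 = 2137.5000
edge 3: (10,20)→(7.5,12)  cross = 10·12 − 7.5·20 = -30.0000; (r_i+r_j)·cross = 17.5·-30.0000 = -525.0000
Σcross = 102.7500 → A = |Σcross|/2 = 51.3750 mm²
Σ(r_i+r_j)·cross = 3189.7500 → first moment M = |Σ|/6 = 531.6250
R_c = M/A = 531.6250/51.3750 = 10.3479 mm
θ = 32° = 0.558505 rad
V = θ·R_c·A = 0.558505·10.3479·51.3750 = 296.915 mm³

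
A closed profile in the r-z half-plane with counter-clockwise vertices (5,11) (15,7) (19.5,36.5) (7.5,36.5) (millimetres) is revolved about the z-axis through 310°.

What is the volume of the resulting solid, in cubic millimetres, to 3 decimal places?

Profile (r,z), 4 vertices: (5,11) (15,7) (19.5,36.5) (7.5,36.5)
edge 0: (5,11)→(15,7)  cross = 5·7 − 15·11 = -130.0000; (r_i+r_j)·cross = 20·-130.0000 = -2600.0000
edge 1: (15,7)→(19.5,36.5)  cross = 15·36.5 − 19.5·7 = 411.0000; (r_i+r_j)·cross = 34.5·411.0000 = 14179.5000
edge 2: (19.5,36.5)→(7.5,36.5)  cross = 19.5·36.5 − 7.5·36.5 = 438.0000; (r_i+r_j)·cross = 27·438.0000 = 11826.0000
edge 3: (7.5,36.5)→(5,11)  cross = 7.5·11 − 5·36.5 = -100.0000; (r_i+r_j)·cross = 12.5·-100.0000 = -1250.0000
Σcross = 619.0000 → A = |Σcross|/2 = 309.5000 mm²
Σ(r_i+r_j)·cross = 22155.5000 → first moment M = |Σ|/6 = 3692.5833
R_c = M/A = 3692.5833/309.5000 = 11.9308 mm
θ = 310° = 5.410521 rad
V = θ·R_c·A = 5.410521·11.9308·309.5000 = 19978.798 mm³

Volume = 19978.798 mm³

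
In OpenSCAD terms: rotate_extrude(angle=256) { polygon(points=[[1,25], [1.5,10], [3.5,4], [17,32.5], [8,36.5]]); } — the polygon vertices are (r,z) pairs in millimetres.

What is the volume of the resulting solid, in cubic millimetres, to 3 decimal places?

Volume = 8346.397 mm³

Profile (r,z), 5 vertices: (1,25) (1.5,10) (3.5,4) (17,32.5) (8,36.5)
edge 0: (1,25)→(1.5,10)  cross = 1·10 − 1.5·25 = -27.5000; (r_i+r_j)·cross = 2.5·-27.5000 = -68.7500
edge 1: (1.5,10)→(3.5,4)  cross = 1.5·4 − 3.5·10 = -29.0000; (r_i+r_j)·cross = 5·-29.0000 = -145.0000
edge 2: (3.5,4)→(17,32.5)  cross = 3.5·32.5 − 17·4 = 45.7500; (r_i+r_j)·cross = 20.5·45.7500 = 937.8750
edge 3: (17,32.5)→(8,36.5)  cross = 17·36.5 − 8·32.5 = 360.5000; (r_i+r_j)·cross = 25·360.5000 = 9012.5000
edge 4: (8,36.5)→(1,25)  cross = 8·25 − 1·36.5 = 163.5000; (r_i+r_j)·cross = 9·163.5000 = 1471.5000
Σcross = 513.2500 → A = |Σcross|/2 = 256.6250 mm²
Σ(r_i+r_j)·cross = 11208.1250 → first moment M = |Σ|/6 = 1868.0208
R_c = M/A = 1868.0208/256.6250 = 7.2792 mm
θ = 256° = 4.468043 rad
V = θ·R_c·A = 4.468043·7.2792·256.6250 = 8346.397 mm³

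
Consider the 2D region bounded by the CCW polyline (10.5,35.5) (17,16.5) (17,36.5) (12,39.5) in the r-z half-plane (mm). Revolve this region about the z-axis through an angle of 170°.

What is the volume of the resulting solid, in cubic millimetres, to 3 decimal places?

Volume = 3339.302 mm³

Profile (r,z), 4 vertices: (10.5,35.5) (17,16.5) (17,36.5) (12,39.5)
edge 0: (10.5,35.5)→(17,16.5)  cross = 10.5·16.5 − 17·35.5 = -430.2500; (r_i+r_j)·cross = 27.5·-430.2500 = -11831.8750
edge 1: (17,16.5)→(17,36.5)  cross = 17·36.5 − 17·16.5 = 340.0000; (r_i+r_j)·cross = 34·340.0000 = 11560.0000
edge 2: (17,36.5)→(12,39.5)  cross = 17·39.5 − 12·36.5 = 233.5000; (r_i+r_j)·cross = 29·233.5000 = 6771.5000
edge 3: (12,39.5)→(10.5,35.5)  cross = 12·35.5 − 10.5·39.5 = 11.2500; (r_i+r_j)·cross = 22.5·11.2500 = 253.1250
Σcross = 154.5000 → A = |Σcross|/2 = 77.2500 mm²
Σ(r_i+r_j)·cross = 6752.7500 → first moment M = |Σ|/6 = 1125.4583
R_c = M/A = 1125.4583/77.2500 = 14.5690 mm
θ = 170° = 2.967060 rad
V = θ·R_c·A = 2.967060·14.5690·77.2500 = 3339.302 mm³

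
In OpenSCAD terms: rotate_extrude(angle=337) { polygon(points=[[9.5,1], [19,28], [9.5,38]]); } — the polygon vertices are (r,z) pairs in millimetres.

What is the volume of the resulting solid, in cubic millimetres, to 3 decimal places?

Volume = 13093.777 mm³

Profile (r,z), 3 vertices: (9.5,1) (19,28) (9.5,38)
edge 0: (9.5,1)→(19,28)  cross = 9.5·28 − 19·1 = 247.0000; (r_i+r_j)·cross = 28.5·247.0000 = 7039.5000
edge 1: (19,28)→(9.5,38)  cross = 19·38 − 9.5·28 = 456.0000; (r_i+r_j)·cross = 28.5·456.0000 = 12996.0000
edge 2: (9.5,38)→(9.5,1)  cross = 9.5·1 − 9.5·38 = -351.5000; (r_i+r_j)·cross = 19·-351.5000 = -6678.5000
Σcross = 351.5000 → A = |Σcross|/2 = 175.7500 mm²
Σ(r_i+r_j)·cross = 13357.0000 → first moment M = |Σ|/6 = 2226.1667
R_c = M/A = 2226.1667/175.7500 = 12.6667 mm
θ = 337° = 5.881760 rad
V = θ·R_c·A = 5.881760·12.6667·175.7500 = 13093.777 mm³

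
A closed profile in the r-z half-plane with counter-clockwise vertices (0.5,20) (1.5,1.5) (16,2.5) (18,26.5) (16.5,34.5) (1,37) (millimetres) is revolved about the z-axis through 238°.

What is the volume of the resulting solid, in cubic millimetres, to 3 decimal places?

Volume = 20004.238 mm³

Profile (r,z), 6 vertices: (0.5,20) (1.5,1.5) (16,2.5) (18,26.5) (16.5,34.5) (1,37)
edge 0: (0.5,20)→(1.5,1.5)  cross = 0.5·1.5 − 1.5·20 = -29.2500; (r_i+r_j)·cross = 2·-29.2500 = -58.5000
edge 1: (1.5,1.5)→(16,2.5)  cross = 1.5·2.5 − 16·1.5 = -20.2500; (r_i+r_j)·cross = 17.5·-20.2500 = -354.3750
edge 2: (16,2.5)→(18,26.5)  cross = 16·26.5 − 18·2.5 = 379.0000; (r_i+r_j)·cross = 34·379.0000 = 12886.0000
edge 3: (18,26.5)→(16.5,34.5)  cross = 18·34.5 − 16.5·26.5 = 183.7500; (r_i+r_j)·cross = 34.5·183.7500 = 6339.3750
edge 4: (16.5,34.5)→(1,37)  cross = 16.5·37 − 1·34.5 = 576.0000; (r_i+r_j)·cross = 17.5·576.0000 = 10080.0000
edge 5: (1,37)→(0.5,20)  cross = 1·20 − 0.5·37 = 1.5000; (r_i+r_j)·cross = 1.5·1.5000 = 2.2500
Σcross = 1090.7500 → A = |Σcross|/2 = 545.3750 mm²
Σ(r_i+r_j)·cross = 28894.7500 → first moment M = |Σ|/6 = 4815.7917
R_c = M/A = 4815.7917/545.3750 = 8.8302 mm
θ = 238° = 4.153884 rad
V = θ·R_c·A = 4.153884·8.8302·545.3750 = 20004.238 mm³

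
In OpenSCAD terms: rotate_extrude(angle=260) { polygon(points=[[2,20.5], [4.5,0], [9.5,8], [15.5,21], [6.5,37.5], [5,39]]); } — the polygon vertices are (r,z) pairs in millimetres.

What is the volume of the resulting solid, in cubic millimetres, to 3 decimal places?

Profile (r,z), 6 vertices: (2,20.5) (4.5,0) (9.5,8) (15.5,21) (6.5,37.5) (5,39)
edge 0: (2,20.5)→(4.5,0)  cross = 2·0 − 4.5·20.5 = -92.2500; (r_i+r_j)·cross = 6.5·-92.2500 = -599.6250
edge 1: (4.5,0)→(9.5,8)  cross = 4.5·8 − 9.5·0 = 36.0000; (r_i+r_j)·cross = 14·36.0000 = 504.0000
edge 2: (9.5,8)→(15.5,21)  cross = 9.5·21 − 15.5·8 = 75.5000; (r_i+r_j)·cross = 25·75.5000 = 1887.5000
edge 3: (15.5,21)→(6.5,37.5)  cross = 15.5·37.5 − 6.5·21 = 444.7500; (r_i+r_j)·cross = 22·444.7500 = 9784.5000
edge 4: (6.5,37.5)→(5,39)  cross = 6.5·39 − 5·37.5 = 66.0000; (r_i+r_j)·cross = 11.5·66.0000 = 759.0000
edge 5: (5,39)→(2,20.5)  cross = 5·20.5 − 2·39 = 24.5000; (r_i+r_j)·cross = 7·24.5000 = 171.5000
Σcross = 554.5000 → A = |Σcross|/2 = 277.2500 mm²
Σ(r_i+r_j)·cross = 12506.8750 → first moment M = |Σ|/6 = 2084.4792
R_c = M/A = 2084.4792/277.2500 = 7.5184 mm
θ = 260° = 4.537856 rad
V = θ·R_c·A = 4.537856·7.5184·277.2500 = 9459.066 mm³

Volume = 9459.066 mm³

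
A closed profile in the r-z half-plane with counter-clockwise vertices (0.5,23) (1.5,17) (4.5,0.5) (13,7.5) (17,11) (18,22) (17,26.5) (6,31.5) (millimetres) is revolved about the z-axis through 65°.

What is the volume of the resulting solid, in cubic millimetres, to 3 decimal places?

Profile (r,z), 8 vertices: (0.5,23) (1.5,17) (4.5,0.5) (13,7.5) (17,11) (18,22) (17,26.5) (6,31.5)
edge 0: (0.5,23)→(1.5,17)  cross = 0.5·17 − 1.5·23 = -26.0000; (r_i+r_j)·cross = 2·-26.0000 = -52.0000
edge 1: (1.5,17)→(4.5,0.5)  cross = 1.5·0.5 − 4.5·17 = -75.7500; (r_i+r_j)·cross = 6·-75.7500 = -454.5000
edge 2: (4.5,0.5)→(13,7.5)  cross = 4.5·7.5 − 13·0.5 = 27.2500; (r_i+r_j)·cross = 17.5·27.2500 = 476.8750
edge 3: (13,7.5)→(17,11)  cross = 13·11 − 17·7.5 = 15.5000; (r_i+r_j)·cross = 30·15.5000 = 465.0000
edge 4: (17,11)→(18,22)  cross = 17·22 − 18·11 = 176.0000; (r_i+r_j)·cross = 35·176.0000 = 6160.0000
edge 5: (18,22)→(17,26.5)  cross = 18·26.5 − 17·22 = 103.0000; (r_i+r_j)·cross = 35·103.0000 = 3605.0000
edge 6: (17,26.5)→(6,31.5)  cross = 17·31.5 − 6·26.5 = 376.5000; (r_i+r_j)·cross = 23·376.5000 = 8659.5000
edge 7: (6,31.5)→(0.5,23)  cross = 6·23 − 0.5·31.5 = 122.2500; (r_i+r_j)·cross = 6.5·122.2500 = 794.6250
Σcross = 718.7500 → A = |Σcross|/2 = 359.3750 mm²
Σ(r_i+r_j)·cross = 19654.5000 → first moment M = |Σ|/6 = 3275.7500
R_c = M/A = 3275.7500/359.3750 = 9.1151 mm
θ = 65° = 1.134464 rad
V = θ·R_c·A = 1.134464·9.1151·359.3750 = 3716.220 mm³

Volume = 3716.220 mm³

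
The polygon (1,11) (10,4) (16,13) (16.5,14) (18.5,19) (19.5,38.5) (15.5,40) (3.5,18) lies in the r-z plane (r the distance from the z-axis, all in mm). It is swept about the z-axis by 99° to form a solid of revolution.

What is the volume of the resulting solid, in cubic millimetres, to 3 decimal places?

Volume = 7170.613 mm³

Profile (r,z), 8 vertices: (1,11) (10,4) (16,13) (16.5,14) (18.5,19) (19.5,38.5) (15.5,40) (3.5,18)
edge 0: (1,11)→(10,4)  cross = 1·4 − 10·11 = -106.0000; (r_i+r_j)·cross = 11·-106.0000 = -1166.0000
edge 1: (10,4)→(16,13)  cross = 10·13 − 16·4 = 66.0000; (r_i+r_j)·cross = 26·66.0000 = 1716.0000
edge 2: (16,13)→(16.5,14)  cross = 16·14 − 16.5·13 = 9.5000; (r_i+r_j)·cross = 32.5·9.5000 = 308.7500
edge 3: (16.5,14)→(18.5,19)  cross = 16.5·19 − 18.5·14 = 54.5000; (r_i+r_j)·cross = 35·54.5000 = 1907.5000
edge 4: (18.5,19)→(19.5,38.5)  cross = 18.5·38.5 − 19.5·19 = 341.7500; (r_i+r_j)·cross = 38·341.7500 = 12986.5000
edge 5: (19.5,38.5)→(15.5,40)  cross = 19.5·40 − 15.5·38.5 = 183.2500; (r_i+r_j)·cross = 35·183.2500 = 6413.7500
edge 6: (15.5,40)→(3.5,18)  cross = 15.5·18 − 3.5·40 = 139.0000; (r_i+r_j)·cross = 19·139.0000 = 2641.0000
edge 7: (3.5,18)→(1,11)  cross = 3.5·11 − 1·18 = 20.5000; (r_i+r_j)·cross = 4.5·20.5000 = 92.2500
Σcross = 708.5000 → A = |Σcross|/2 = 354.2500 mm²
Σ(r_i+r_j)·cross = 24899.7500 → first moment M = |Σ|/6 = 4149.9583
R_c = M/A = 4149.9583/354.2500 = 11.7148 mm
θ = 99° = 1.727876 rad
V = θ·R_c·A = 1.727876·11.7148·354.2500 = 7170.613 mm³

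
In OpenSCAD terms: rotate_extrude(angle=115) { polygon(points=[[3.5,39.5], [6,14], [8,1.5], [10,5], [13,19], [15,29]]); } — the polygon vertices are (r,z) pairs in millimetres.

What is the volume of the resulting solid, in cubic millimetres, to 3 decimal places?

Volume = 3932.801 mm³

Profile (r,z), 6 vertices: (3.5,39.5) (6,14) (8,1.5) (10,5) (13,19) (15,29)
edge 0: (3.5,39.5)→(6,14)  cross = 3.5·14 − 6·39.5 = -188.0000; (r_i+r_j)·cross = 9.5·-188.0000 = -1786.0000
edge 1: (6,14)→(8,1.5)  cross = 6·1.5 − 8·14 = -103.0000; (r_i+r_j)·cross = 14·-103.0000 = -1442.0000
edge 2: (8,1.5)→(10,5)  cross = 8·5 − 10·1.5 = 25.0000; (r_i+r_j)·cross = 18·25.0000 = 450.0000
edge 3: (10,5)→(13,19)  cross = 10·19 − 13·5 = 125.0000; (r_i+r_j)·cross = 23·125.0000 = 2875.0000
edge 4: (13,19)→(15,29)  cross = 13·29 − 15·19 = 92.0000; (r_i+r_j)·cross = 28·92.0000 = 2576.0000
edge 5: (15,29)→(3.5,39.5)  cross = 15·39.5 − 3.5·29 = 491.0000; (r_i+r_j)·cross = 18.5·491.0000 = 9083.5000
Σcross = 442.0000 → A = |Σcross|/2 = 221.0000 mm²
Σ(r_i+r_j)·cross = 11756.5000 → first moment M = |Σ|/6 = 1959.4167
R_c = M/A = 1959.4167/221.0000 = 8.8661 mm
θ = 115° = 2.007129 rad
V = θ·R_c·A = 2.007129·8.8661·221.0000 = 3932.801 mm³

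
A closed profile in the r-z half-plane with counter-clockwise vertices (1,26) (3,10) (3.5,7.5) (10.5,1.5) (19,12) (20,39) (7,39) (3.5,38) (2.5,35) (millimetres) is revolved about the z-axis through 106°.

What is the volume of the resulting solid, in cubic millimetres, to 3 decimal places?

Profile (r,z), 9 vertices: (1,26) (3,10) (3.5,7.5) (10.5,1.5) (19,12) (20,39) (7,39) (3.5,38) (2.5,35)
edge 0: (1,26)→(3,10)  cross = 1·10 − 3·26 = -68.0000; (r_i+r_j)·cross = 4·-68.0000 = -272.0000
edge 1: (3,10)→(3.5,7.5)  cross = 3·7.5 − 3.5·10 = -12.5000; (r_i+r_j)·cross = 6.5·-12.5000 = -81.2500
edge 2: (3.5,7.5)→(10.5,1.5)  cross = 3.5·1.5 − 10.5·7.5 = -73.5000; (r_i+r_j)·cross = 14·-73.5000 = -1029.0000
edge 3: (10.5,1.5)→(19,12)  cross = 10.5·12 − 19·1.5 = 97.5000; (r_i+r_j)·cross = 29.5·97.5000 = 2876.2500
edge 4: (19,12)→(20,39)  cross = 19·39 − 20·12 = 501.0000; (r_i+r_j)·cross = 39·501.0000 = 19539.0000
edge 5: (20,39)→(7,39)  cross = 20·39 − 7·39 = 507.0000; (r_i+r_j)·cross = 27·507.0000 = 13689.0000
edge 6: (7,39)→(3.5,38)  cross = 7·38 − 3.5·39 = 129.5000; (r_i+r_j)·cross = 10.5·129.5000 = 1359.7500
edge 7: (3.5,38)→(2.5,35)  cross = 3.5·35 − 2.5·38 = 27.5000; (r_i+r_j)·cross = 6·27.5000 = 165.0000
edge 8: (2.5,35)→(1,26)  cross = 2.5·26 − 1·35 = 30.0000; (r_i+r_j)·cross = 3.5·30.0000 = 105.0000
Σcross = 1138.5000 → A = |Σcross|/2 = 569.2500 mm²
Σ(r_i+r_j)·cross = 36351.7500 → first moment M = |Σ|/6 = 6058.6250
R_c = M/A = 6058.6250/569.2500 = 10.6432 mm
θ = 106° = 1.850049 rad
V = θ·R_c·A = 1.850049·10.6432·569.2500 = 11208.753 mm³

Volume = 11208.753 mm³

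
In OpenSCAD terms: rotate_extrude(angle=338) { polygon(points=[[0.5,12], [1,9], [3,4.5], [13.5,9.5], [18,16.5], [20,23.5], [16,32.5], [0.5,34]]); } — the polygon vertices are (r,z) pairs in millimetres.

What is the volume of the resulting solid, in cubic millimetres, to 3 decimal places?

Volume = 22703.735 mm³

Profile (r,z), 8 vertices: (0.5,12) (1,9) (3,4.5) (13.5,9.5) (18,16.5) (20,23.5) (16,32.5) (0.5,34)
edge 0: (0.5,12)→(1,9)  cross = 0.5·9 − 1·12 = -7.5000; (r_i+r_j)·cross = 1.5·-7.5000 = -11.2500
edge 1: (1,9)→(3,4.5)  cross = 1·4.5 − 3·9 = -22.5000; (r_i+r_j)·cross = 4·-22.5000 = -90.0000
edge 2: (3,4.5)→(13.5,9.5)  cross = 3·9.5 − 13.5·4.5 = -32.2500; (r_i+r_j)·cross = 16.5·-32.2500 = -532.1250
edge 3: (13.5,9.5)→(18,16.5)  cross = 13.5·16.5 − 18·9.5 = 51.7500; (r_i+r_j)·cross = 31.5·51.7500 = 1630.1250
edge 4: (18,16.5)→(20,23.5)  cross = 18·23.5 − 20·16.5 = 93.0000; (r_i+r_j)·cross = 38·93.0000 = 3534.0000
edge 5: (20,23.5)→(16,32.5)  cross = 20·32.5 − 16·23.5 = 274.0000; (r_i+r_j)·cross = 36·274.0000 = 9864.0000
edge 6: (16,32.5)→(0.5,34)  cross = 16·34 − 0.5·32.5 = 527.7500; (r_i+r_j)·cross = 16.5·527.7500 = 8707.8750
edge 7: (0.5,34)→(0.5,12)  cross = 0.5·12 − 0.5·34 = -11.0000; (r_i+r_j)·cross = 1·-11.0000 = -11.0000
Σcross = 873.2500 → A = |Σcross|/2 = 436.6250 mm²
Σ(r_i+r_j)·cross = 23091.6250 → first moment M = |Σ|/6 = 3848.6042
R_c = M/A = 3848.6042/436.6250 = 8.8144 mm
θ = 338° = 5.899213 rad
V = θ·R_c·A = 5.899213·8.8144·436.6250 = 22703.735 mm³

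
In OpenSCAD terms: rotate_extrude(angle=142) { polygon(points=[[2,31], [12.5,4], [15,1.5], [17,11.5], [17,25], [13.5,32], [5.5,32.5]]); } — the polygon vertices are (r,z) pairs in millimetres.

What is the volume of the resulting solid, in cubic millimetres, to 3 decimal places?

Profile (r,z), 7 vertices: (2,31) (12.5,4) (15,1.5) (17,11.5) (17,25) (13.5,32) (5.5,32.5)
edge 0: (2,31)→(12.5,4)  cross = 2·4 − 12.5·31 = -379.5000; (r_i+r_j)·cross = 14.5·-379.5000 = -5502.7500
edge 1: (12.5,4)→(15,1.5)  cross = 12.5·1.5 − 15·4 = -41.2500; (r_i+r_j)·cross = 27.5·-41.2500 = -1134.3750
edge 2: (15,1.5)→(17,11.5)  cross = 15·11.5 − 17·1.5 = 147.0000; (r_i+r_j)·cross = 32·147.0000 = 4704.0000
edge 3: (17,11.5)→(17,25)  cross = 17·25 − 17·11.5 = 229.5000; (r_i+r_j)·cross = 34·229.5000 = 7803.0000
edge 4: (17,25)→(13.5,32)  cross = 17·32 − 13.5·25 = 206.5000; (r_i+r_j)·cross = 30.5·206.5000 = 6298.2500
edge 5: (13.5,32)→(5.5,32.5)  cross = 13.5·32.5 − 5.5·32 = 262.7500; (r_i+r_j)·cross = 19·262.7500 = 4992.2500
edge 6: (5.5,32.5)→(2,31)  cross = 5.5·31 − 2·32.5 = 105.5000; (r_i+r_j)·cross = 7.5·105.5000 = 791.2500
Σcross = 530.5000 → A = |Σcross|/2 = 265.2500 mm²
Σ(r_i+r_j)·cross = 17951.6250 → first moment M = |Σ|/6 = 2991.9375
R_c = M/A = 2991.9375/265.2500 = 11.2797 mm
θ = 142° = 2.478368 rad
V = θ·R_c·A = 2.478368·11.2797·265.2500 = 7415.121 mm³

Volume = 7415.121 mm³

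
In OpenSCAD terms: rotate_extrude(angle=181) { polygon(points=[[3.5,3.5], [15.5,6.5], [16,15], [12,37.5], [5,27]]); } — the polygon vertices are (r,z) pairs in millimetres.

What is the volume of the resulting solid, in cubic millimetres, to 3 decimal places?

Volume = 8884.948 mm³

Profile (r,z), 5 vertices: (3.5,3.5) (15.5,6.5) (16,15) (12,37.5) (5,27)
edge 0: (3.5,3.5)→(15.5,6.5)  cross = 3.5·6.5 − 15.5·3.5 = -31.5000; (r_i+r_j)·cross = 19·-31.5000 = -598.5000
edge 1: (15.5,6.5)→(16,15)  cross = 15.5·15 − 16·6.5 = 128.5000; (r_i+r_j)·cross = 31.5·128.5000 = 4047.7500
edge 2: (16,15)→(12,37.5)  cross = 16·37.5 − 12·15 = 420.0000; (r_i+r_j)·cross = 28·420.0000 = 11760.0000
edge 3: (12,37.5)→(5,27)  cross = 12·27 − 5·37.5 = 136.5000; (r_i+r_j)·cross = 17·136.5000 = 2320.5000
edge 4: (5,27)→(3.5,3.5)  cross = 5·3.5 − 3.5·27 = -77.0000; (r_i+r_j)·cross = 8.5·-77.0000 = -654.5000
Σcross = 576.5000 → A = |Σcross|/2 = 288.2500 mm²
Σ(r_i+r_j)·cross = 16875.2500 → first moment M = |Σ|/6 = 2812.5417
R_c = M/A = 2812.5417/288.2500 = 9.7573 mm
θ = 181° = 3.159046 rad
V = θ·R_c·A = 3.159046·9.7573·288.2500 = 8884.948 mm³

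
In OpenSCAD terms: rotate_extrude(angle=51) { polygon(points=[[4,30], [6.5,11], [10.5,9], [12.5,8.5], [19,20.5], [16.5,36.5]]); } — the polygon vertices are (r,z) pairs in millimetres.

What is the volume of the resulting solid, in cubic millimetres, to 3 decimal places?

Volume = 2916.805 mm³

Profile (r,z), 6 vertices: (4,30) (6.5,11) (10.5,9) (12.5,8.5) (19,20.5) (16.5,36.5)
edge 0: (4,30)→(6.5,11)  cross = 4·11 − 6.5·30 = -151.0000; (r_i+r_j)·cross = 10.5·-151.0000 = -1585.5000
edge 1: (6.5,11)→(10.5,9)  cross = 6.5·9 − 10.5·11 = -57.0000; (r_i+r_j)·cross = 17·-57.0000 = -969.0000
edge 2: (10.5,9)→(12.5,8.5)  cross = 10.5·8.5 − 12.5·9 = -23.2500; (r_i+r_j)·cross = 23·-23.2500 = -534.7500
edge 3: (12.5,8.5)→(19,20.5)  cross = 12.5·20.5 − 19·8.5 = 94.7500; (r_i+r_j)·cross = 31.5·94.7500 = 2984.6250
edge 4: (19,20.5)→(16.5,36.5)  cross = 19·36.5 − 16.5·20.5 = 355.2500; (r_i+r_j)·cross = 35.5·355.2500 = 12611.3750
edge 5: (16.5,36.5)→(4,30)  cross = 16.5·30 − 4·36.5 = 349.0000; (r_i+r_j)·cross = 20.5·349.0000 = 7154.5000
Σcross = 567.7500 → A = |Σcross|/2 = 283.8750 mm²
Σ(r_i+r_j)·cross = 19661.2500 → first moment M = |Σ|/6 = 3276.8750
R_c = M/A = 3276.8750/283.8750 = 11.5434 mm
θ = 51° = 0.890118 rad
V = θ·R_c·A = 0.890118·11.5434·283.8750 = 2916.805 mm³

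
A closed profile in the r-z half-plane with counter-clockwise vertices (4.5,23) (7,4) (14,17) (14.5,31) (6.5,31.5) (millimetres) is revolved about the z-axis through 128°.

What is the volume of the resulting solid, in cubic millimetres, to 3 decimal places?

Profile (r,z), 5 vertices: (4.5,23) (7,4) (14,17) (14.5,31) (6.5,31.5)
edge 0: (4.5,23)→(7,4)  cross = 4.5·4 − 7·23 = -143.0000; (r_i+r_j)·cross = 11.5·-143.0000 = -1644.5000
edge 1: (7,4)→(14,17)  cross = 7·17 − 14·4 = 63.0000; (r_i+r_j)·cross = 21·63.0000 = 1323.0000
edge 2: (14,17)→(14.5,31)  cross = 14·31 − 14.5·17 = 187.5000; (r_i+r_j)·cross = 28.5·187.5000 = 5343.7500
edge 3: (14.5,31)→(6.5,31.5)  cross = 14.5·31.5 − 6.5·31 = 255.2500; (r_i+r_j)·cross = 21·255.2500 = 5360.2500
edge 4: (6.5,31.5)→(4.5,23)  cross = 6.5·23 − 4.5·31.5 = 7.7500; (r_i+r_j)·cross = 11·7.7500 = 85.2500
Σcross = 370.5000 → A = |Σcross|/2 = 185.2500 mm²
Σ(r_i+r_j)·cross = 10467.7500 → first moment M = |Σ|/6 = 1744.6250
R_c = M/A = 1744.6250/185.2500 = 9.4177 mm
θ = 128° = 2.234021 rad
V = θ·R_c·A = 2.234021·9.4177·185.2500 = 3897.530 mm³

Volume = 3897.530 mm³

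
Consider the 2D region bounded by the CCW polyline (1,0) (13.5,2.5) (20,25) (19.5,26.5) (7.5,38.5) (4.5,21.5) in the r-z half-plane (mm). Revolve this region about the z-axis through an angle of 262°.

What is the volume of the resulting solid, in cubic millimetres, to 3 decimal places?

Profile (r,z), 6 vertices: (1,0) (13.5,2.5) (20,25) (19.5,26.5) (7.5,38.5) (4.5,21.5)
edge 0: (1,0)→(13.5,2.5)  cross = 1·2.5 − 13.5·0 = 2.5000; (r_i+r_j)·cross = 14.5·2.5000 = 36.2500
edge 1: (13.5,2.5)→(20,25)  cross = 13.5·25 − 20·2.5 = 287.5000; (r_i+r_j)·cross = 33.5·287.5000 = 9631.2500
edge 2: (20,25)→(19.5,26.5)  cross = 20·26.5 − 19.5·25 = 42.5000; (r_i+r_j)·cross = 39.5·42.5000 = 1678.7500
edge 3: (19.5,26.5)→(7.5,38.5)  cross = 19.5·38.5 − 7.5·26.5 = 552.0000; (r_i+r_j)·cross = 27·552.0000 = 14904.0000
edge 4: (7.5,38.5)→(4.5,21.5)  cross = 7.5·21.5 − 4.5·38.5 = -12.0000; (r_i+r_j)·cross = 12·-12.0000 = -144.0000
edge 5: (4.5,21.5)→(1,0)  cross = 4.5·0 − 1·21.5 = -21.5000; (r_i+r_j)·cross = 5.5·-21.5000 = -118.2500
Σcross = 851.0000 → A = |Σcross|/2 = 425.5000 mm²
Σ(r_i+r_j)·cross = 25988.0000 → first moment M = |Σ|/6 = 4331.3333
R_c = M/A = 4331.3333/425.5000 = 10.1794 mm
θ = 262° = 4.572763 rad
V = θ·R_c·A = 4.572763·10.1794·425.5000 = 19806.159 mm³

Volume = 19806.159 mm³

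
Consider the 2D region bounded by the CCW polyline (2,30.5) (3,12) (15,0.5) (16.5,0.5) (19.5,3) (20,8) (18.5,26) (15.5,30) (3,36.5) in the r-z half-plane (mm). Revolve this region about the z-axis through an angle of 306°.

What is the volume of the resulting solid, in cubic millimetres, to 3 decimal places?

Profile (r,z), 9 vertices: (2,30.5) (3,12) (15,0.5) (16.5,0.5) (19.5,3) (20,8) (18.5,26) (15.5,30) (3,36.5)
edge 0: (2,30.5)→(3,12)  cross = 2·12 − 3·30.5 = -67.5000; (r_i+r_j)·cross = 5·-67.5000 = -337.5000
edge 1: (3,12)→(15,0.5)  cross = 3·0.5 − 15·12 = -178.5000; (r_i+r_j)·cross = 18·-178.5000 = -3213.0000
edge 2: (15,0.5)→(16.5,0.5)  cross = 15·0.5 − 16.5·0.5 = -0.7500; (r_i+r_j)·cross = 31.5·-0.7500 = -23.6250
edge 3: (16.5,0.5)→(19.5,3)  cross = 16.5·3 − 19.5·0.5 = 39.7500; (r_i+r_j)·cross = 36·39.7500 = 1431.0000
edge 4: (19.5,3)→(20,8)  cross = 19.5·8 − 20·3 = 96.0000; (r_i+r_j)·cross = 39.5·96.0000 = 3792.0000
edge 5: (20,8)→(18.5,26)  cross = 20·26 − 18.5·8 = 372.0000; (r_i+r_j)·cross = 38.5·372.0000 = 14322.0000
edge 6: (18.5,26)→(15.5,30)  cross = 18.5·30 − 15.5·26 = 152.0000; (r_i+r_j)·cross = 34·152.0000 = 5168.0000
edge 7: (15.5,30)→(3,36.5)  cross = 15.5·36.5 − 3·30 = 475.7500; (r_i+r_j)·cross = 18.5·475.7500 = 8801.3750
edge 8: (3,36.5)→(2,30.5)  cross = 3·30.5 − 2·36.5 = 18.5000; (r_i+r_j)·cross = 5·18.5000 = 92.5000
Σcross = 907.2500 → A = |Σcross|/2 = 453.6250 mm²
Σ(r_i+r_j)·cross = 30032.7500 → first moment M = |Σ|/6 = 5005.4583
R_c = M/A = 5005.4583/453.6250 = 11.0344 mm
θ = 306° = 5.340708 rad
V = θ·R_c·A = 5.340708·11.0344·453.6250 = 26732.689 mm³

Volume = 26732.689 mm³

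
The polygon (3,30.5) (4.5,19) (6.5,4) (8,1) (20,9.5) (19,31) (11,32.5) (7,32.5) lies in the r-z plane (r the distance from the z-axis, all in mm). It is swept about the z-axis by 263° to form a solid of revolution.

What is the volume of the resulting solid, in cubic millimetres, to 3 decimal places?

Profile (r,z), 8 vertices: (3,30.5) (4.5,19) (6.5,4) (8,1) (20,9.5) (19,31) (11,32.5) (7,32.5)
edge 0: (3,30.5)→(4.5,19)  cross = 3·19 − 4.5·30.5 = -80.2500; (r_i+r_j)·cross = 7.5·-80.2500 = -601.8750
edge 1: (4.5,19)→(6.5,4)  cross = 4.5·4 − 6.5·19 = -105.5000; (r_i+r_j)·cross = 11·-105.5000 = -1160.5000
edge 2: (6.5,4)→(8,1)  cross = 6.5·1 − 8·4 = -25.5000; (r_i+r_j)·cross = 14.5·-25.5000 = -369.7500
edge 3: (8,1)→(20,9.5)  cross = 8·9.5 − 20·1 = 56.0000; (r_i+r_j)·cross = 28·56.0000 = 1568.0000
edge 4: (20,9.5)→(19,31)  cross = 20·31 − 19·9.5 = 439.5000; (r_i+r_j)·cross = 39·439.5000 = 17140.5000
edge 5: (19,31)→(11,32.5)  cross = 19·32.5 − 11·31 = 276.5000; (r_i+r_j)·cross = 30·276.5000 = 8295.0000
edge 6: (11,32.5)→(7,32.5)  cross = 11·32.5 − 7·32.5 = 130.0000; (r_i+r_j)·cross = 18·130.0000 = 2340.0000
edge 7: (7,32.5)→(3,30.5)  cross = 7·30.5 − 3·32.5 = 116.0000; (r_i+r_j)·cross = 10·116.0000 = 1160.0000
Σcross = 806.7500 → A = |Σcross|/2 = 403.3750 mm²
Σ(r_i+r_j)·cross = 28371.3750 → first moment M = |Σ|/6 = 4728.5625
R_c = M/A = 4728.5625/403.3750 = 11.7225 mm
θ = 263° = 4.590216 rad
V = θ·R_c·A = 4.590216·11.7225·403.3750 = 21705.123 mm³

Volume = 21705.123 mm³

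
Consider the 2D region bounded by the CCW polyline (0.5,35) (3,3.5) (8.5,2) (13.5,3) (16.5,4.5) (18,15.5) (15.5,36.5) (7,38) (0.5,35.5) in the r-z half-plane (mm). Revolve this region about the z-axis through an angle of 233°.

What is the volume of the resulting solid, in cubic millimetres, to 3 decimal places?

Volume = 19577.203 mm³

Profile (r,z), 9 vertices: (0.5,35) (3,3.5) (8.5,2) (13.5,3) (16.5,4.5) (18,15.5) (15.5,36.5) (7,38) (0.5,35.5)
edge 0: (0.5,35)→(3,3.5)  cross = 0.5·3.5 − 3·35 = -103.2500; (r_i+r_j)·cross = 3.5·-103.2500 = -361.3750
edge 1: (3,3.5)→(8.5,2)  cross = 3·2 − 8.5·3.5 = -23.7500; (r_i+r_j)·cross = 11.5·-23.7500 = -273.1250
edge 2: (8.5,2)→(13.5,3)  cross = 8.5·3 − 13.5·2 = -1.5000; (r_i+r_j)·cross = 22·-1.5000 = -33.0000
edge 3: (13.5,3)→(16.5,4.5)  cross = 13.5·4.5 − 16.5·3 = 11.2500; (r_i+r_j)·cross = 30·11.2500 = 337.5000
edge 4: (16.5,4.5)→(18,15.5)  cross = 16.5·15.5 − 18·4.5 = 174.7500; (r_i+r_j)·cross = 34.5·174.7500 = 6028.8750
edge 5: (18,15.5)→(15.5,36.5)  cross = 18·36.5 − 15.5·15.5 = 416.7500; (r_i+r_j)·cross = 33.5·416.7500 = 13961.1250
edge 6: (15.5,36.5)→(7,38)  cross = 15.5·38 − 7·36.5 = 333.5000; (r_i+r_j)·cross = 22.5·333.5000 = 7503.7500
edge 7: (7,38)→(0.5,35.5)  cross = 7·35.5 − 0.5·38 = 229.5000; (r_i+r_j)·cross = 7.5·229.5000 = 1721.2500
edge 8: (0.5,35.5)→(0.5,35)  cross = 0.5·35 − 0.5·35.5 = -0.2500; (r_i+r_j)·cross = 1·-0.2500 = -0.2500
Σcross = 1037.0000 → A = |Σcross|/2 = 518.5000 mm²
Σ(r_i+r_j)·cross = 28884.7500 → first moment M = |Σ|/6 = 4814.1250
R_c = M/A = 4814.1250/518.5000 = 9.2847 mm
θ = 233° = 4.066617 rad
V = θ·R_c·A = 4.066617·9.2847·518.5000 = 19577.203 mm³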